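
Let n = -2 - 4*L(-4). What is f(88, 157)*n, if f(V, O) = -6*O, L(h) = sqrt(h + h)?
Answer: 1884 + 7536*I*sqrt(2) ≈ 1884.0 + 10658.0*I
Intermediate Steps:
L(h) = sqrt(2)*sqrt(h) (L(h) = sqrt(2*h) = sqrt(2)*sqrt(h))
n = -2 - 8*I*sqrt(2) (n = -2 - 4*sqrt(2)*sqrt(-4) = -2 - 4*sqrt(2)*2*I = -2 - 8*I*sqrt(2) ≈ -2.0 - 11.314*I)
f(88, 157)*n = (-6*157)*(-2 - 8*I*sqrt(2)) = -942*(-2 - 8*I*sqrt(2)) = 1884 + 7536*I*sqrt(2)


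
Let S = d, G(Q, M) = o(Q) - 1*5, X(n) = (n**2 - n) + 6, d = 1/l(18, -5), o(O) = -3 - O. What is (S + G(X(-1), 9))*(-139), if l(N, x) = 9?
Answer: 19877/9 ≈ 2208.6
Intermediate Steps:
d = 1/9 ≈ 0.11111
X(n) = 6 + n**2 - n
G(Q, M) = -8 - Q (G(Q, M) = (-3 - Q) - 1*5 = (-3 - Q) - 5 = -8 - Q)
S = 1/9 ≈ 0.11111
(S + G(X(-1), 9))*(-139) = (1/9 + (-8 - (6 + (-1)**2 - 1*(-1))))*(-139) = (1/9 + (-8 - (6 + 1 + 1)))*(-139) = (1/9 + (-8 - 1*8))*(-139) = (1/9 + (-8 - 8))*(-139) = (1/9 - 16)*(-139) = -143/9*(-139) = 19877/9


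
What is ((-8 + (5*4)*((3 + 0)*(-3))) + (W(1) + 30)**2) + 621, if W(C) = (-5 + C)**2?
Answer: 2549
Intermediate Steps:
((-8 + (5*4)*((3 + 0)*(-3))) + (W(1) + 30)**2) + 621 = ((-8 + (5*4)*((3 + 0)*(-3))) + ((-5 + 1)**2 + 30)**2) + 621 = ((-8 + 20*(3*(-3))) + ((-4)**2 + 30)**2) + 621 = ((-8 + 20*(-9)) + (16 + 30)**2) + 621 = ((-8 - 180) + 46**2) + 621 = (-188 + 2116) + 621 = 1928 + 621 = 2549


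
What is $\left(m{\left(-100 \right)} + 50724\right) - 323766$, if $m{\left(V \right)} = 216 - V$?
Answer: $-272726$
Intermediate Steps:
$\left(m{\left(-100 \right)} + 50724\right) - 323766 = \left(\left(216 - -100\right) + 50724\right) - 323766 = \left(\left(216 + 100\right) + 50724\right) - 323766 = \left(316 + 50724\right) - 323766 = 51040 - 323766 = -272726$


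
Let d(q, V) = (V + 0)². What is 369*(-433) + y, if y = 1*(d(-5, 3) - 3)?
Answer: -159771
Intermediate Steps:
d(q, V) = V²
y = 6 (y = 1*(3² - 3) = 1*(9 - 3) = 1*6 = 6)
369*(-433) + y = 369*(-433) + 6 = -159777 + 6 = -159771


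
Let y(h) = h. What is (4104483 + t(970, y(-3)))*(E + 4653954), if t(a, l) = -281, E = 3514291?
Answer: 33524127465490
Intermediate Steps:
(4104483 + t(970, y(-3)))*(E + 4653954) = (4104483 - 281)*(3514291 + 4653954) = 4104202*8168245 = 33524127465490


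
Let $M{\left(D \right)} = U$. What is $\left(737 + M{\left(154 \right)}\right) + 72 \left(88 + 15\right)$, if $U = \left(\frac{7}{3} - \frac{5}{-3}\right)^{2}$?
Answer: $8169$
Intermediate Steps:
$U = 16$ ($U = \left(7 \cdot \frac{1}{3} - - \frac{5}{3}\right)^{2} = \left(\frac{7}{3} + \frac{5}{3}\right)^{2} = 4^{2} = 16$)
$M{\left(D \right)} = 16$
$\left(737 + M{\left(154 \right)}\right) + 72 \left(88 + 15\right) = \left(737 + 16\right) + 72 \left(88 + 15\right) = 753 + 72 \cdot 103 = 753 + 7416 = 8169$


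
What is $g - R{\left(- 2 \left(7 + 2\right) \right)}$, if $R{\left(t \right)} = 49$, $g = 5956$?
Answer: $5907$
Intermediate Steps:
$g - R{\left(- 2 \left(7 + 2\right) \right)} = 5956 - 49 = 5907$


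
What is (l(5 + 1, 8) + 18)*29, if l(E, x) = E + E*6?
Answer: 1740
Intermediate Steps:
l(E, x) = 7*E (l(E, x) = E + 6*E = 7*E)
(l(5 + 1, 8) + 18)*29 = (7*(5 + 1) + 18)*29 = (7*6 + 18)*29 = (42 + 18)*29 = 60*29 = 1740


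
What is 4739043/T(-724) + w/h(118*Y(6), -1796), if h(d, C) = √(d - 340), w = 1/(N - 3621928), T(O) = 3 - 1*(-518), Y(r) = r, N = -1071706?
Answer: 4739043/521 - √23/431814328 ≈ 9096.0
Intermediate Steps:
T(O) = 521 (T(O) = 3 + 518 = 521)
w = -1/4693634 (w = 1/(-1071706 - 3621928) = 1/(-4693634) = -1/4693634 ≈ -2.1305e-7)
h(d, C) = √(-340 + d)
4739043/T(-724) + w/h(118*Y(6), -1796) = 4739043/521 - 1/(4693634*√(-340 + 118*6)) = 4739043*(1/521) - 1/(4693634*√(-340 + 708)) = 4739043/521 - √23/92/4693634 = 4739043/521 - √23/431814328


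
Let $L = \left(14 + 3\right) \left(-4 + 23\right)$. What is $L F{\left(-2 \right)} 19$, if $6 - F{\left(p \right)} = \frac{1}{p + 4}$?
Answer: $\frac{67507}{2} \approx 33754.0$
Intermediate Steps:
$F{\left(p \right)} = 6 - \frac{1}{4 + p}$ ($F{\left(p \right)} = 6 - \frac{1}{p + 4} = 6 - \frac{1}{4 + p}$)
$L = 323$ ($L = 17 \cdot 19 = 323$)
$L F{\left(-2 \right)} 19 = 323 \frac{23 + 6 \left(-2\right)}{4 - 2} \cdot 19 = 323 \frac{23 - 12}{2} \cdot 19 = 323 \cdot \frac{1}{2} \cdot 11 \cdot 19 = 323 \cdot \frac{11}{2} \cdot 19 = \frac{3553}{2} \cdot 19 = \frac{67507}{2}$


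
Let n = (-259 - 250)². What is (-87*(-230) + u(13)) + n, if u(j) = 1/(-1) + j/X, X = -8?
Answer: 2232707/8 ≈ 2.7909e+5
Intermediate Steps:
u(j) = -1 - j/8 (u(j) = 1/(-1) + j/(-8) = 1*(-1) + j*(-⅛) = -1 - j/8)
n = 259081 (n = (-509)² = 259081)
(-87*(-230) + u(13)) + n = (-87*(-230) + (-1 - ⅛*13)) + 259081 = (20010 + (-1 - 13/8)) + 259081 = (20010 - 21/8) + 259081 = 160059/8 + 259081 = 2232707/8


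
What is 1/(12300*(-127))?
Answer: -1/1562100 ≈ -6.4016e-7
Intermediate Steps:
1/(12300*(-127)) = 1/(-1562100) = -1/1562100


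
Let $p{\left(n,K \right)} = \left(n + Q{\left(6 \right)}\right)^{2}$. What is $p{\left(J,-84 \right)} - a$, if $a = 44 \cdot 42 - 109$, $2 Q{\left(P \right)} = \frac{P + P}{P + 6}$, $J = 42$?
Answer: $\frac{269}{4} \approx 67.25$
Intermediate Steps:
$Q{\left(P \right)} = \frac{P}{6 + P}$ ($Q{\left(P \right)} = \frac{\left(P + P\right) \frac{1}{P + 6}}{2} = \frac{2 P \frac{1}{6 + P}}{2} = \frac{P}{6 + P}$)
$p{\left(n,K \right)} = \left(\frac{1}{2} + n\right)^{2}$ ($p{\left(n,K \right)} = \left(n + \frac{6}{6 + 6}\right)^{2} = \left(n + \frac{6}{12}\right)^{2} = \left(n + 6 \cdot \frac{1}{12}\right)^{2} = \left(n + \frac{1}{2}\right)^{2} = \left(\frac{1}{2} + n\right)^{2}$)
$a = 1739$ ($a = 1848 - 109 = 1739$)
$p{\left(J,-84 \right)} - a = \frac{\left(1 + 2 \cdot 42\right)^{2}}{4} - 1739 = \frac{\left(1 + 84\right)^{2}}{4} - 1739 = \frac{85^{2}}{4} - 1739 = \frac{1}{4} \cdot 7225 - 1739 = \frac{7225}{4} - 1739 = \frac{269}{4}$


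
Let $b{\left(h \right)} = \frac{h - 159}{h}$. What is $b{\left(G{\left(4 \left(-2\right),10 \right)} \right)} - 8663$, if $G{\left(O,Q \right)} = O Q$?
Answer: $- \frac{692801}{80} \approx -8660.0$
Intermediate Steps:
$b{\left(h \right)} = \frac{-159 + h}{h}$
$b{\left(G{\left(4 \left(-2\right),10 \right)} \right)} - 8663 = \frac{-159 + 4 \left(-2\right) 10}{4 \left(-2\right) 10} - 8663 = \frac{-159 - 80}{\left(-8\right) 10} - 8663 = \frac{-159 - 80}{-80} - 8663 = \left(- \frac{1}{80}\right) \left(-239\right) - 8663 = \frac{239}{80} - 8663 = - \frac{692801}{80}$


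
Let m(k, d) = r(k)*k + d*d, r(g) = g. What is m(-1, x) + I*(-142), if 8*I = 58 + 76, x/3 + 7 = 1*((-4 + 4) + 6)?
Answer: -4737/2 ≈ -2368.5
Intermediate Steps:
x = -3 (x = -21 + 3*(1*((-4 + 4) + 6)) = -21 + 3*(1*(0 + 6)) = -21 + 3*(1*6) = -21 + 3*6 = -21 + 18 = -3)
m(k, d) = d² + k² (m(k, d) = k*k + d*d = k² + d² = d² + k²)
I = 67/4 (I = (58 + 76)/8 = (⅛)*134 = 67/4 ≈ 16.750)
m(-1, x) + I*(-142) = ((-3)² + (-1)²) + (67/4)*(-142) = (9 + 1) - 4757/2 = 10 - 4757/2 = -4737/2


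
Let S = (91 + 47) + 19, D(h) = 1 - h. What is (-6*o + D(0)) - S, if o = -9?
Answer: -102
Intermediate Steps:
S = 157 (S = 138 + 19 = 157)
(-6*o + D(0)) - S = (-6*(-9) + (1 - 1*0)) - 1*157 = (54 + (1 + 0)) - 157 = (54 + 1) - 157 = 55 - 157 = -102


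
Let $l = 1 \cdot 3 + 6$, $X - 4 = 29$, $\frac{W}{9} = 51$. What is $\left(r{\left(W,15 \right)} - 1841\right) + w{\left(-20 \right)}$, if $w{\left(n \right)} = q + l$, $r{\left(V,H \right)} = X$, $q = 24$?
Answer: $-1775$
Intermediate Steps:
$W = 459$ ($W = 9 \cdot 51 = 459$)
$X = 33$ ($X = 4 + 29 = 33$)
$r{\left(V,H \right)} = 33$
$l = 9$ ($l = 3 + 6 = 9$)
$w{\left(n \right)} = 33$ ($w{\left(n \right)} = 24 + 9 = 33$)
$\left(r{\left(W,15 \right)} - 1841\right) + w{\left(-20 \right)} = \left(33 - 1841\right) + 33 = -1808 + 33 = -1775$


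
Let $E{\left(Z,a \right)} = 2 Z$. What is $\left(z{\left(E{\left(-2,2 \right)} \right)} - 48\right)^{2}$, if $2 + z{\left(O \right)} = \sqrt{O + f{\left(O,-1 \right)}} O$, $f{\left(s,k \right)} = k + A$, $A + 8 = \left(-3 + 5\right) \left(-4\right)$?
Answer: $2164 + 400 i \sqrt{21} \approx 2164.0 + 1833.0 i$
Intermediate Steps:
$A = -16$ ($A = -8 + \left(-3 + 5\right) \left(-4\right) = -8 + 2 \left(-4\right) = -8 - 8 = -16$)
$f{\left(s,k \right)} = -16 + k$ ($f{\left(s,k \right)} = k - 16 = -16 + k$)
$z{\left(O \right)} = -2 + O \sqrt{-17 + O}$ ($z{\left(O \right)} = -2 + \sqrt{O - 17} O = -2 + \sqrt{-17 + O} O = -2 + O \sqrt{-17 + O}$)
$\left(z{\left(E{\left(-2,2 \right)} \right)} - 48\right)^{2} = \left(\left(-2 + 2 \left(-2\right) \sqrt{-17 + 2 \left(-2\right)}\right) - 48\right)^{2} = \left(\left(-2 - 4 \sqrt{-17 - 4}\right) - 48\right)^{2} = \left(\left(-2 - 4 \sqrt{-21}\right) - 48\right)^{2} = \left(\left(-2 - 4 i \sqrt{21}\right) - 48\right)^{2} = \left(-50 - 4 i \sqrt{21}\right)^{2}$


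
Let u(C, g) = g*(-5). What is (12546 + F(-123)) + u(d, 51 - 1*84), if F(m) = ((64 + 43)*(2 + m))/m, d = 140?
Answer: 1576400/123 ≈ 12816.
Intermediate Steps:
u(C, g) = -5*g
F(m) = (214 + 107*m)/m (F(m) = (107*(2 + m))/m = (214 + 107*m)/m)
(12546 + F(-123)) + u(d, 51 - 1*84) = (12546 + (107 + 214/(-123))) - 5*(51 - 1*84) = (12546 + (107 + 214*(-1/123))) - 5*(51 - 84) = (12546 + (107 - 214/123)) - 5*(-33) = (12546 + 12947/123) + 165 = 1556105/123 + 165 = 1576400/123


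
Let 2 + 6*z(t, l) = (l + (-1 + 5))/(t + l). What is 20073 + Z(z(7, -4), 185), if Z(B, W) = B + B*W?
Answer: 20011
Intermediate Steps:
z(t, l) = -⅓ + (4 + l)/(6*(l + t)) (z(t, l) = -⅓ + ((l + (-1 + 5))/(t + l))/6 = -⅓ + ((l + 4)/(l + t))/6 = -⅓ + ((4 + l)/(l + t))/6 = -⅓ + (4 + l)/(6*(l + t)))
20073 + Z(z(7, -4), 185) = 20073 + ((4 - 1*(-4) - 2*7)/(6*(-4 + 7)))*(1 + 185) = 20073 + ((⅙)*(4 + 4 - 14)/3)*186 = 20073 + ((⅙)*(⅓)*(-6))*186 = 20073 - ⅓*186 = 20073 - 62 = 20011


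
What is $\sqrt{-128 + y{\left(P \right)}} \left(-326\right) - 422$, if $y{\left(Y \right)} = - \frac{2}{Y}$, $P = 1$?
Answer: $-422 - 326 i \sqrt{130} \approx -422.0 - 3717.0 i$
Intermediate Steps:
$\sqrt{-128 + y{\left(P \right)}} \left(-326\right) - 422 = \sqrt{-128 - \frac{2}{1}} \left(-326\right) - 422 = \sqrt{-128 - 2} \left(-326\right) - 422 = \sqrt{-130} \left(-326\right) - 422 = i \sqrt{130} \left(-326\right) - 422 = - 326 i \sqrt{130} - 422 = -422 - 326 i \sqrt{130}$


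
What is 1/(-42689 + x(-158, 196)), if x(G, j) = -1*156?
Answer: -1/42845 ≈ -2.3340e-5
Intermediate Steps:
x(G, j) = -156
1/(-42689 + x(-158, 196)) = 1/(-42689 - 156) = 1/(-42845) = -1/42845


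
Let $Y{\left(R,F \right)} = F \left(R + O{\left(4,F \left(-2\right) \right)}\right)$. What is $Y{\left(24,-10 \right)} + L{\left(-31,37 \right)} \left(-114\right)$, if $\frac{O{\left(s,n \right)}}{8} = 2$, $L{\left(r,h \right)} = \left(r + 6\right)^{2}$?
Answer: $-71650$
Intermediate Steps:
$L{\left(r,h \right)} = \left(6 + r\right)^{2}$
$O{\left(s,n \right)} = 16$ ($O{\left(s,n \right)} = 8 \cdot 2 = 16$)
$Y{\left(R,F \right)} = F \left(16 + R\right)$ ($Y{\left(R,F \right)} = F \left(R + 16\right) = F \left(16 + R\right)$)
$Y{\left(24,-10 \right)} + L{\left(-31,37 \right)} \left(-114\right) = - 10 \left(16 + 24\right) + \left(6 - 31\right)^{2} \left(-114\right) = \left(-10\right) 40 + \left(-25\right)^{2} \left(-114\right) = -400 + 625 \left(-114\right) = -400 - 71250 = -71650$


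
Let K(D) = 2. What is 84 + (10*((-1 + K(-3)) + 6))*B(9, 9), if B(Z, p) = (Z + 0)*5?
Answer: 3234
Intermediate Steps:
B(Z, p) = 5*Z (B(Z, p) = Z*5 = 5*Z)
84 + (10*((-1 + K(-3)) + 6))*B(9, 9) = 84 + (10*((-1 + 2) + 6))*(5*9) = 84 + (10*(1 + 6))*45 = 84 + (10*7)*45 = 84 + 70*45 = 84 + 3150 = 3234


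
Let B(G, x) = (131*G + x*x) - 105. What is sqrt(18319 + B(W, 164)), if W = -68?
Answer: sqrt(36202) ≈ 190.27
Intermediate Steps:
B(G, x) = -105 + x**2 + 131*G (B(G, x) = (131*G + x**2) - 105 = (x**2 + 131*G) - 105 = -105 + x**2 + 131*G)
sqrt(18319 + B(W, 164)) = sqrt(18319 + (-105 + 164**2 + 131*(-68))) = sqrt(18319 + (-105 + 26896 - 8908)) = sqrt(18319 + 17883) = sqrt(36202)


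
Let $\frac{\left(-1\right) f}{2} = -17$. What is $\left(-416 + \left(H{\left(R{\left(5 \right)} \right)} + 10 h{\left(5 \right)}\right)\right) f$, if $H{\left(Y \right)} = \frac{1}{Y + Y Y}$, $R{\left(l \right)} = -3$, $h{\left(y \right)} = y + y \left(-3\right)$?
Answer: $- \frac{52615}{3} \approx -17538.0$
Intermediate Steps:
$f = 34$ ($f = \left(-2\right) \left(-17\right) = 34$)
$h{\left(y \right)} = - 2 y$ ($h{\left(y \right)} = y - 3 y = - 2 y$)
$H{\left(Y \right)} = \frac{1}{Y + Y^{2}}$
$\left(-416 + \left(H{\left(R{\left(5 \right)} \right)} + 10 h{\left(5 \right)}\right)\right) f = \left(-416 + \left(\frac{1}{\left(-3\right) \left(1 - 3\right)} + 10 \left(\left(-2\right) 5\right)\right)\right) 34 = \left(-416 - \left(100 + \frac{1}{3 \left(-2\right)}\right)\right) 34 = \left(-416 - \frac{599}{6}\right) 34 = \left(- \frac{3095}{6}\right) 34 = - \frac{52615}{3}$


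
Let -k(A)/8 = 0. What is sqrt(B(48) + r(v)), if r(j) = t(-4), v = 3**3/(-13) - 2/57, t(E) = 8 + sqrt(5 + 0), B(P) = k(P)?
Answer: sqrt(8 + sqrt(5)) ≈ 3.1994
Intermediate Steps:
k(A) = 0 (k(A) = -8*0 = 0)
B(P) = 0
t(E) = 8 + sqrt(5)
v = -1565/741 (v = 27*(-1/13) - 2*1/57 = -27/13 - 2/57 = -1565/741 ≈ -2.1120)
r(j) = 8 + sqrt(5)
sqrt(B(48) + r(v)) = sqrt(0 + (8 + sqrt(5))) = sqrt(8 + sqrt(5))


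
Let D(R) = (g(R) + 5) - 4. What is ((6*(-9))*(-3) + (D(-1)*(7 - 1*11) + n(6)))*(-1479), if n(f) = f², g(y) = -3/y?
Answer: -269178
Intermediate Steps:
D(R) = 1 - 3/R (D(R) = (-3/R + 5) - 4 = (5 - 3/R) - 4 = 1 - 3/R)
((6*(-9))*(-3) + (D(-1)*(7 - 1*11) + n(6)))*(-1479) = ((6*(-9))*(-3) + (((-3 - 1)/(-1))*(7 - 1*11) + 6²))*(-1479) = (-54*(-3) + ((-1*(-4))*(7 - 11) + 36))*(-1479) = (162 + (4*(-4) + 36))*(-1479) = (162 + (-16 + 36))*(-1479) = (162 + 20)*(-1479) = 182*(-1479) = -269178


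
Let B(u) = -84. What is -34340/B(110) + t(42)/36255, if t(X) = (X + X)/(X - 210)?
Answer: 69166481/169190 ≈ 408.81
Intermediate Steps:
t(X) = 2*X/(-210 + X) (t(X) = (2*X)/(-210 + X) = 2*X/(-210 + X))
-34340/B(110) + t(42)/36255 = -34340/(-84) + (2*42/(-210 + 42))/36255 = -34340*(-1/84) + (2*42/(-168))*(1/36255) = 8585/21 + (2*42*(-1/168))*(1/36255) = 8585/21 - ½*1/36255 = 8585/21 - 1/72510 = 69166481/169190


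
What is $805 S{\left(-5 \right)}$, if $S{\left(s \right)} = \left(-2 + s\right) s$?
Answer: $28175$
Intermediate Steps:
$S{\left(s \right)} = s \left(-2 + s\right)$
$805 S{\left(-5 \right)} = 805 \left(- 5 \left(-2 - 5\right)\right) = 805 \left(\left(-5\right) \left(-7\right)\right) = 805 \cdot 35 = 28175$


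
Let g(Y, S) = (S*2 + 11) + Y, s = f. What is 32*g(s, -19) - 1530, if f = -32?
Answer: -3418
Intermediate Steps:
s = -32
g(Y, S) = 11 + Y + 2*S (g(Y, S) = (2*S + 11) + Y = (11 + 2*S) + Y = 11 + Y + 2*S)
32*g(s, -19) - 1530 = 32*(11 - 32 + 2*(-19)) - 1530 = 32*(11 - 32 - 38) - 1530 = 32*(-59) - 1530 = -1888 - 1530 = -3418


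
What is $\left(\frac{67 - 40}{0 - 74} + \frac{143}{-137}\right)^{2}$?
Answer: $\frac{203946961}{102779044} \approx 1.9843$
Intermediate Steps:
$\left(\frac{67 - 40}{0 - 74} + \frac{143}{-137}\right)^{2} = \left(\frac{27}{-74} + 143 \left(- \frac{1}{137}\right)\right)^{2} = \left(27 \left(- \frac{1}{74}\right) - \frac{143}{137}\right)^{2} = \left(- \frac{27}{74} - \frac{143}{137}\right)^{2} = \left(- \frac{14281}{10138}\right)^{2} = \frac{203946961}{102779044}$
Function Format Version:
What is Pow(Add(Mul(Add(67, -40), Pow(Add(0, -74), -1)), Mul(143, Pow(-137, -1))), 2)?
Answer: Rational(203946961, 102779044) ≈ 1.9843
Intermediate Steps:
Pow(Add(Mul(Add(67, -40), Pow(Add(0, -74), -1)), Mul(143, Pow(-137, -1))), 2) = Pow(Add(Mul(27, Pow(-74, -1)), Mul(143, Rational(-1, 137))), 2) = Pow(Add(Mul(27, Rational(-1, 74)), Rational(-143, 137)), 2) = Pow(Add(Rational(-27, 74), Rational(-143, 137)), 2) = Pow(Rational(-14281, 10138), 2) = Rational(203946961, 102779044)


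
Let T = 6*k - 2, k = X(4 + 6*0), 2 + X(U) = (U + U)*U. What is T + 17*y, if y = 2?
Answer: 212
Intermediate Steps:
X(U) = -2 + 2*U² (X(U) = -2 + (U + U)*U = -2 + (2*U)*U = -2 + 2*U²)
k = 30 (k = -2 + 2*(4 + 6*0)² = -2 + 2*(4 + 0)² = -2 + 2*4² = -2 + 2*16 = -2 + 32 = 30)
T = 178 (T = 6*30 - 2 = 180 - 2 = 178)
T + 17*y = 178 + 17*2 = 178 + 34 = 212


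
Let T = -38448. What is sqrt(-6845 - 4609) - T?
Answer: 38448 + I*sqrt(11454) ≈ 38448.0 + 107.02*I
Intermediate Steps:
sqrt(-6845 - 4609) - T = sqrt(-6845 - 4609) - 1*(-38448) = sqrt(-11454) + 38448 = I*sqrt(11454) + 38448 = 38448 + I*sqrt(11454)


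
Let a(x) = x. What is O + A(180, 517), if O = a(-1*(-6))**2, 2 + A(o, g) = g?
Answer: 551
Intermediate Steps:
A(o, g) = -2 + g
O = 36 (O = (-1*(-6))**2 = 6**2 = 36)
O + A(180, 517) = 36 + (-2 + 517) = 36 + 515 = 551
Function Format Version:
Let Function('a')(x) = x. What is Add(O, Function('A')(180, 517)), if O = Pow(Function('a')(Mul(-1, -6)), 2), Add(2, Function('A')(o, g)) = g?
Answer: 551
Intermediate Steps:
Function('A')(o, g) = Add(-2, g)
O = 36 (O = Pow(Mul(-1, -6), 2) = Pow(6, 2) = 36)
Add(O, Function('A')(180, 517)) = Add(36, Add(-2, 517)) = Add(36, 515) = 551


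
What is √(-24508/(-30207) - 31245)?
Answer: I*√28509161403849/30207 ≈ 176.76*I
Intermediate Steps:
√(-24508/(-30207) - 31245) = √(-24508*(-1/30207) - 31245) = √(24508/30207 - 31245) = √(-943793207/30207) = I*√28509161403849/30207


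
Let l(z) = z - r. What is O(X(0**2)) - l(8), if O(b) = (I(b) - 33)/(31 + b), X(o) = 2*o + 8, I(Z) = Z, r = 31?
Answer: 872/39 ≈ 22.359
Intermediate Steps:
l(z) = -31 + z (l(z) = z - 1*31 = z - 31 = -31 + z)
X(o) = 8 + 2*o
O(b) = (-33 + b)/(31 + b) (O(b) = (b - 33)/(31 + b) = (-33 + b)/(31 + b))
O(X(0**2)) - l(8) = (-33 + (8 + 2*0**2))/(31 + (8 + 2*0**2)) - (-31 + 8) = (-33 + (8 + 2*0))/(31 + (8 + 2*0)) - 1*(-23) = (-33 + (8 + 0))/(31 + (8 + 0)) + 23 = (-33 + 8)/(31 + 8) + 23 = -25/39 + 23 = 872/39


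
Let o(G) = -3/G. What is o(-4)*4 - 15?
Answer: -12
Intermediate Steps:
o(-4)*4 - 15 = -3/(-4)*4 - 15 = -3*(-¼)*4 - 15 = (¾)*4 - 15 = 3 - 15 = -12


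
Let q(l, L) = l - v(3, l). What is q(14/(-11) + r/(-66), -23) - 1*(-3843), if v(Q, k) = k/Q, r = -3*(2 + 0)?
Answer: 126793/33 ≈ 3842.2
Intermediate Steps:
r = -6 (r = -3*2 = -6)
q(l, L) = 2*l/3 (q(l, L) = l - l/3 = 2*l/3)
q(14/(-11) + r/(-66), -23) - 1*(-3843) = 2*(14/(-11) - 6/(-66))/3 - 1*(-3843) = 2*(14*(-1/11) - 6*(-1/66))/3 + 3843 = 2*(-14/11 + 1/11)/3 + 3843 = (⅔)*(-13/11) + 3843 = -26/33 + 3843 = 126793/33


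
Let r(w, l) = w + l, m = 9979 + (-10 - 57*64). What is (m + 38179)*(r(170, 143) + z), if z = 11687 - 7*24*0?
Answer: 534000000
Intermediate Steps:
m = 6321 (m = 9979 + (-10 - 3648) = 9979 - 3658 = 6321)
z = 11687 (z = 11687 - 168*0 = 11687 - 1*0 = 11687 + 0 = 11687)
r(w, l) = l + w
(m + 38179)*(r(170, 143) + z) = (6321 + 38179)*((143 + 170) + 11687) = 44500*(313 + 11687) = 44500*12000 = 534000000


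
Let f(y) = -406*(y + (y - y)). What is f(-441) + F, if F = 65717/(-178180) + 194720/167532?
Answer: 1336174822432529/7462712940 ≈ 1.7905e+5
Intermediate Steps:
F = 5921377289/7462712940 (F = 65717*(-1/178180) + 194720*(1/167532) = -65717/178180 + 48680/41883 = 5921377289/7462712940 ≈ 0.79346)
f(y) = -406*y (f(y) = -406*(y + 0) = -406*y)
f(-441) + F = -406*(-441) + 5921377289/7462712940 = 179046 + 5921377289/7462712940 = 1336174822432529/7462712940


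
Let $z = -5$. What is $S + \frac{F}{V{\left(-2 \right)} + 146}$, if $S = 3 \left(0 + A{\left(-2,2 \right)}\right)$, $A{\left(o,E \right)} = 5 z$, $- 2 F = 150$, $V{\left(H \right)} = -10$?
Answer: $- \frac{10275}{136} \approx -75.552$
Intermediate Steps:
$F = -75$ ($F = \left(- \frac{1}{2}\right) 150 = -75$)
$A{\left(o,E \right)} = -25$ ($A{\left(o,E \right)} = 5 \left(-5\right) = -25$)
$S = -75$ ($S = 3 \left(0 - 25\right) = 3 \left(-25\right) = -75$)
$S + \frac{F}{V{\left(-2 \right)} + 146} = -75 + \frac{1}{-10 + 146} \left(-75\right) = -75 + \frac{1}{136} \left(-75\right) = -75 - \frac{75}{136} = - \frac{10275}{136}$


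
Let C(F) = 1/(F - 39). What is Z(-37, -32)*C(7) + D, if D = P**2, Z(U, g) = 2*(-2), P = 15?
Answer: 1801/8 ≈ 225.13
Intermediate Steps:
C(F) = 1/(-39 + F)
Z(U, g) = -4
D = 225 (D = 15**2 = 225)
Z(-37, -32)*C(7) + D = -4/(-39 + 7) + 225 = -4/(-32) + 225 = -4*(-1/32) + 225 = 1/8 + 225 = 1801/8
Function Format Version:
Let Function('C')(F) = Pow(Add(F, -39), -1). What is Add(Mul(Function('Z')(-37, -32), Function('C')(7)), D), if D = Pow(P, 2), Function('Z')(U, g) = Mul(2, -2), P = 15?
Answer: Rational(1801, 8) ≈ 225.13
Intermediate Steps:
Function('C')(F) = Pow(Add(-39, F), -1)
Function('Z')(U, g) = -4
D = 225 (D = Pow(15, 2) = 225)
Add(Mul(Function('Z')(-37, -32), Function('C')(7)), D) = Add(Mul(-4, Pow(Add(-39, 7), -1)), 225) = Add(Mul(-4, Pow(-32, -1)), 225) = Add(Mul(-4, Rational(-1, 32)), 225) = Add(Rational(1, 8), 225) = Rational(1801, 8)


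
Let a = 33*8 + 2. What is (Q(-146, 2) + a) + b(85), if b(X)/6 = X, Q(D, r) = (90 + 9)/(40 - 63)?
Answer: 17749/23 ≈ 771.70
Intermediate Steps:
Q(D, r) = -99/23 (Q(D, r) = 99/(-23) = 99*(-1/23) = -99/23)
b(X) = 6*X
a = 266 (a = 264 + 2 = 266)
(Q(-146, 2) + a) + b(85) = (-99/23 + 266) + 6*85 = 6019/23 + 510 = 17749/23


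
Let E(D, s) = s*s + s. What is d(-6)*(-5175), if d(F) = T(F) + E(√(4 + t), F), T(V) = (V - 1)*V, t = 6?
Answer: -372600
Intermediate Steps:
T(V) = V*(-1 + V) (T(V) = (-1 + V)*V = V*(-1 + V))
E(D, s) = s + s² (E(D, s) = s² + s = s + s²)
d(F) = F*(1 + F) + F*(-1 + F) (d(F) = F*(-1 + F) + F*(1 + F) = F*(1 + F) + F*(-1 + F))
d(-6)*(-5175) = (2*(-6)²)*(-5175) = (2*36)*(-5175) = 72*(-5175) = -372600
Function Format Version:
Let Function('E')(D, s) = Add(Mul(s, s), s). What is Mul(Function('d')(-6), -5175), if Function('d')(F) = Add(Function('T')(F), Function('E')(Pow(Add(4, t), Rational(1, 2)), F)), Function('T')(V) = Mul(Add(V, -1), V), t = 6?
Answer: -372600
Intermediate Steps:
Function('T')(V) = Mul(V, Add(-1, V)) (Function('T')(V) = Mul(Add(-1, V), V) = Mul(V, Add(-1, V)))
Function('E')(D, s) = Add(s, Pow(s, 2)) (Function('E')(D, s) = Add(Pow(s, 2), s) = Add(s, Pow(s, 2)))
Function('d')(F) = Add(Mul(F, Add(1, F)), Mul(F, Add(-1, F))) (Function('d')(F) = Add(Mul(F, Add(-1, F)), Mul(F, Add(1, F))) = Add(Mul(F, Add(1, F)), Mul(F, Add(-1, F))))
Mul(Function('d')(-6), -5175) = Mul(Mul(2, Pow(-6, 2)), -5175) = Mul(Mul(2, 36), -5175) = Mul(72, -5175) = -372600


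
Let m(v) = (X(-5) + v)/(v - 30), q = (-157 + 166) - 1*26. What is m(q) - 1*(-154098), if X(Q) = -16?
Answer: 7242639/47 ≈ 1.5410e+5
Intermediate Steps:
q = -17 (q = 9 - 26 = -17)
m(v) = (-16 + v)/(-30 + v) (m(v) = (-16 + v)/(v - 30) = (-16 + v)/(-30 + v))
m(q) - 1*(-154098) = (-16 - 17)/(-30 - 17) - 1*(-154098) = -33/(-47) + 154098 = -1/47*(-33) + 154098 = 33/47 + 154098 = 7242639/47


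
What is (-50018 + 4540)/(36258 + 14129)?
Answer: -45478/50387 ≈ -0.90257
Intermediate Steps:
(-50018 + 4540)/(36258 + 14129) = -45478/50387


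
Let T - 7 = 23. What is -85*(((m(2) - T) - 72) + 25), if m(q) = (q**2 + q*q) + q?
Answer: 5695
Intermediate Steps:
T = 30 (T = 7 + 23 = 30)
m(q) = q + 2*q**2 (m(q) = (q**2 + q**2) + q = 2*q**2 + q = q + 2*q**2)
-85*(((m(2) - T) - 72) + 25) = -85*(((2*(1 + 2*2) - 1*30) - 72) + 25) = -85*(((2*(1 + 4) - 30) - 72) + 25) = -85*(((2*5 - 30) - 72) + 25) = -85*(((10 - 30) - 72) + 25) = -85*((-20 - 72) + 25) = -85*(-92 + 25) = -85*(-67) = 5695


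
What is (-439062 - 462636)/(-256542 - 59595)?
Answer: 300566/105379 ≈ 2.8522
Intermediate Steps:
(-439062 - 462636)/(-256542 - 59595) = -901698/(-316137) = -901698*(-1/316137) = 300566/105379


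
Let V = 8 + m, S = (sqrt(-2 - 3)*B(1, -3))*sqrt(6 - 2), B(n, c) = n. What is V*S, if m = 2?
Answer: 20*I*sqrt(5) ≈ 44.721*I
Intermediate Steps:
S = 2*I*sqrt(5) (S = (sqrt(-2 - 3)*1)*sqrt(6 - 2) = (sqrt(-5)*1)*sqrt(4) = ((I*sqrt(5))*1)*2 = (I*sqrt(5))*2 = 2*I*sqrt(5) ≈ 4.4721*I)
V = 10 (V = 8 + 2 = 10)
V*S = 10*(2*I*sqrt(5)) = 20*I*sqrt(5)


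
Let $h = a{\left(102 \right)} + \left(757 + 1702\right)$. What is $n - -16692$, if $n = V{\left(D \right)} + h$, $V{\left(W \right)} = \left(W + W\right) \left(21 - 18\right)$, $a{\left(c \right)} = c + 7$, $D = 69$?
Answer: $19674$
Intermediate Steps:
$a{\left(c \right)} = 7 + c$
$V{\left(W \right)} = 6 W$ ($V{\left(W \right)} = 2 W 3 = 6 W$)
$h = 2568$ ($h = \left(7 + 102\right) + \left(757 + 1702\right) = 109 + 2459 = 2568$)
$n = 2982$ ($n = 6 \cdot 69 + 2568 = 414 + 2568 = 2982$)
$n - -16692 = 2982 - -16692 = 2982 + 16692 = 19674$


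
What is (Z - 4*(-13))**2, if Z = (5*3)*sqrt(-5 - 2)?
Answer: 1129 + 1560*I*sqrt(7) ≈ 1129.0 + 4127.4*I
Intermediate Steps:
Z = 15*I*sqrt(7) (Z = 15*sqrt(-7) = 15*(I*sqrt(7)) = 15*I*sqrt(7) ≈ 39.686*I)
(Z - 4*(-13))**2 = (15*I*sqrt(7) - 4*(-13))**2 = (15*I*sqrt(7) + 52)**2 = (52 + 15*I*sqrt(7))**2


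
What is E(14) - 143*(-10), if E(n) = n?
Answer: 1444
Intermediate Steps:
E(14) - 143*(-10) = 14 - 143*(-10) = 14 + 1430 = 1444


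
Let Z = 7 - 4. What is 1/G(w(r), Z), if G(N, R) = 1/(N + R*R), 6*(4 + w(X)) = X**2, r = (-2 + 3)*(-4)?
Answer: 23/3 ≈ 7.6667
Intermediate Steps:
r = -4 (r = 1*(-4) = -4)
Z = 3
w(X) = -4 + X**2/6
G(N, R) = 1/(N + R**2)
1/G(w(r), Z) = 1/(1/((-4 + (1/6)*(-4)**2) + 3**2)) = 1/(1/((-4 + (1/6)*16) + 9)) = 1/(1/((-4 + 8/3) + 9)) = 1/(1/(-4/3 + 9)) = 1/(1/(23/3)) = 1/(3/23) = 23/3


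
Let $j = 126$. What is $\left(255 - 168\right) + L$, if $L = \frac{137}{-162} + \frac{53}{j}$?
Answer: $\frac{49088}{567} \approx 86.575$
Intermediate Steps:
$L = - \frac{241}{567}$ ($L = \frac{137}{-162} + \frac{53}{126} = 137 \left(- \frac{1}{162}\right) + 53 \cdot \frac{1}{126} = - \frac{137}{162} + \frac{53}{126} = - \frac{241}{567} \approx -0.42504$)
$\left(255 - 168\right) + L = \left(255 - 168\right) - \frac{241}{567} = 87 - \frac{241}{567} = \frac{49088}{567}$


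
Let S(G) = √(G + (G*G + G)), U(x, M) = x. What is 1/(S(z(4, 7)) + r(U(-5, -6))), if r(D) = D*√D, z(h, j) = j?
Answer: 1/(3*√7 - 5*I*√5) ≈ 0.042219 + 0.05947*I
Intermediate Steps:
r(D) = D^(3/2)
S(G) = √(G² + 2*G) (S(G) = √(G + (G² + G)) = √(G + (G + G²)) = √(G² + 2*G))
1/(S(z(4, 7)) + r(U(-5, -6))) = 1/(√(7*(2 + 7)) + (-5)^(3/2)) = 1/(√(7*9) - 5*I*√5) = 1/(√63 - 5*I*√5) = 1/(3*√7 - 5*I*√5)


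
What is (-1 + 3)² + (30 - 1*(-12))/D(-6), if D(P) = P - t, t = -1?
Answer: -22/5 ≈ -4.4000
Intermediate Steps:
D(P) = 1 + P (D(P) = P - 1*(-1) = P + 1 = 1 + P)
(-1 + 3)² + (30 - 1*(-12))/D(-6) = (-1 + 3)² + (30 - 1*(-12))/(1 - 6) = 2² + (30 + 12)/(-5) = 4 - ⅕*42 = 4 - 42/5 = -22/5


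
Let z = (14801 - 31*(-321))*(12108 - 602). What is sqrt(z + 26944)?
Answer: 4*sqrt(17801466) ≈ 16877.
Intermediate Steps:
z = 284796512 (z = (14801 + 9951)*11506 = 24752*11506 = 284796512)
sqrt(z + 26944) = sqrt(284796512 + 26944) = sqrt(284823456) = 4*sqrt(17801466)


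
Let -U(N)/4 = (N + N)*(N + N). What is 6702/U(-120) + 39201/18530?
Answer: 148462039/71155200 ≈ 2.0865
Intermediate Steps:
U(N) = -16*N² (U(N) = -4*(N + N)*(N + N) = -4*2*N*2*N = -16*N²)
6702/U(-120) + 39201/18530 = 6702/((-16*(-120)²)) + 39201/18530 = 6702/((-16*14400)) + 39201*(1/18530) = 6702/(-230400) + 39201/18530 = 6702*(-1/230400) + 39201/18530 = -1117/38400 + 39201/18530 = 148462039/71155200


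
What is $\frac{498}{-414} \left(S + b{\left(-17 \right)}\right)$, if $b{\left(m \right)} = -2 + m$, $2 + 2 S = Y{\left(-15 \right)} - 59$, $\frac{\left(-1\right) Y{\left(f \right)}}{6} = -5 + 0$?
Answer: $\frac{83}{2} \approx 41.5$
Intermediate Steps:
$Y{\left(f \right)} = 30$ ($Y{\left(f \right)} = - 6 \left(-5 + 0\right) = \left(-6\right) \left(-5\right) = 30$)
$S = - \frac{31}{2}$ ($S = -1 + \frac{30 - 59}{2} = -1 + \frac{1}{2} \left(-29\right) = -1 - \frac{29}{2} = - \frac{31}{2} \approx -15.5$)
$\frac{498}{-414} \left(S + b{\left(-17 \right)}\right) = \frac{498}{-414} \left(- \frac{31}{2} - 19\right) = 498 \left(- \frac{1}{414}\right) \left(- \frac{31}{2} - 19\right) = \left(- \frac{83}{69}\right) \left(- \frac{69}{2}\right) = \frac{83}{2}$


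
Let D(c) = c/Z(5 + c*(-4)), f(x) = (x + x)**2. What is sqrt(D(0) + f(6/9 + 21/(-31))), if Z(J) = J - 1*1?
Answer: 2/93 ≈ 0.021505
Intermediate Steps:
f(x) = 4*x**2 (f(x) = (2*x)**2 = 4*x**2)
Z(J) = -1 + J (Z(J) = J - 1 = -1 + J)
D(c) = c/(4 - 4*c) (D(c) = c/(-1 + (5 + c*(-4))) = c/(-1 + (5 - 4*c)) = c/(4 - 4*c))
sqrt(D(0) + f(6/9 + 21/(-31))) = sqrt(-1*0/(-4 + 4*0) + 4*(6/9 + 21/(-31))**2) = sqrt(-1*0/(-4 + 0) + 4*(6*(1/9) + 21*(-1/31))**2) = sqrt(-1*0/(-4) + 4*(2/3 - 21/31)**2) = sqrt(-1*0*(-1/4) + 4*(-1/93)**2) = sqrt(0 + 4*(1/8649)) = sqrt(0 + 4/8649) = sqrt(4/8649) = 2/93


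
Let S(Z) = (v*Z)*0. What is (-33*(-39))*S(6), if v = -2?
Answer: 0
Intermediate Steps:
S(Z) = 0 (S(Z) = -2*Z*0 = 0)
(-33*(-39))*S(6) = -33*(-39)*0 = 1287*0 = 0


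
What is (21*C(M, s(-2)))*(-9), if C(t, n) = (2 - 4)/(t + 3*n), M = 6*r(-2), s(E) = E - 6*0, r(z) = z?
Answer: -21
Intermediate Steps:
s(E) = E (s(E) = E - 1*0 = E + 0 = E)
M = -12 (M = 6*(-2) = -12)
C(t, n) = -2/(t + 3*n)
(21*C(M, s(-2)))*(-9) = (21*(-2/(-12 + 3*(-2))))*(-9) = (21*(-2/(-12 - 6)))*(-9) = (21*(-2/(-18)))*(-9) = (21*(-2*(-1/18)))*(-9) = (21*(1/9))*(-9) = (7/3)*(-9) = -21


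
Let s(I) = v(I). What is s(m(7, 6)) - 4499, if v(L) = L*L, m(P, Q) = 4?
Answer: -4483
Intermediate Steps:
v(L) = L**2
s(I) = I**2
s(m(7, 6)) - 4499 = 4**2 - 4499 = 16 - 4499 = -4483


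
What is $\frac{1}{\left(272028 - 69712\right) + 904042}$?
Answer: $\frac{1}{1106358} \approx 9.0387 \cdot 10^{-7}$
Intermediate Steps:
$\frac{1}{\left(272028 - 69712\right) + 904042} = \frac{1}{202316 + 904042} = \frac{1}{1106358}$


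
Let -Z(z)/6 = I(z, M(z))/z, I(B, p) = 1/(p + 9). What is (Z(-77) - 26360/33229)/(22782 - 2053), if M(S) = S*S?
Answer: -860876999/22495647909119 ≈ -3.8269e-5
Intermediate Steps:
M(S) = S²
I(B, p) = 1/(9 + p)
Z(z) = -6/(z*(9 + z²)) (Z(z) = -6/((9 + z²)*z) = -6/(z*(9 + z²)))
(Z(-77) - 26360/33229)/(22782 - 2053) = (-6/(-77*(9 + (-77)²)) - 26360/33229)/(22782 - 2053) = (-6*(-1/77)/(9 + 5929) - 26360*1/33229)/20729 = (-6*(-1/77)/5938 - 26360/33229)*(1/20729) = (-6*(-1/77)*1/5938 - 26360/33229)*(1/20729) = (3/228613 - 26360/33229)*(1/20729) = -860876999/1085225911*1/20729 = -860876999/22495647909119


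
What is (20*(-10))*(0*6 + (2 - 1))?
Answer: -200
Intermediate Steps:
(20*(-10))*(0*6 + (2 - 1)) = -200*(0 + 1) = -200*1 = -200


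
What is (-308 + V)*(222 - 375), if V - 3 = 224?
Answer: 12393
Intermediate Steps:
V = 227 (V = 3 + 224 = 227)
(-308 + V)*(222 - 375) = (-308 + 227)*(222 - 375) = -81*(-153) = 12393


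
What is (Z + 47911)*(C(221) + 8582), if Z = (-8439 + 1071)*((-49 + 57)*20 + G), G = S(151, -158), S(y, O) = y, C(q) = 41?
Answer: -19346019551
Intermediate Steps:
G = 151
Z = -2291448 (Z = (-8439 + 1071)*((-49 + 57)*20 + 151) = -7368*(8*20 + 151) = -7368*(160 + 151) = -7368*311 = -2291448)
(Z + 47911)*(C(221) + 8582) = (-2291448 + 47911)*(41 + 8582) = -2243537*8623 = -19346019551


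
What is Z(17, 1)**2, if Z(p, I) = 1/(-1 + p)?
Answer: 1/256 ≈ 0.0039063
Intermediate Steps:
Z(17, 1)**2 = (1/(-1 + 17))**2 = (1/16)**2 = 1/256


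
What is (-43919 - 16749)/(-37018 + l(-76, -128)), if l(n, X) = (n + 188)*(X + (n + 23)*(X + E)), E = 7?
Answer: -30334/333451 ≈ -0.090970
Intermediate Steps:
l(n, X) = (188 + n)*(X + (7 + X)*(23 + n)) (l(n, X) = (n + 188)*(X + (n + 23)*(X + 7)) = (188 + n)*(X + (23 + n)*(7 + X)) = (188 + n)*(X + (7 + X)*(23 + n)))
(-43919 - 16749)/(-37018 + l(-76, -128)) = (-43919 - 16749)/(-37018 + (30268 + 7*(-76)² + 1477*(-76) + 4512*(-128) - 128*(-76)² + 212*(-128)*(-76))) = -60668/(-37018 + (30268 + 7*5776 - 112252 - 577536 - 128*5776 + 2062336)) = -60668/(-37018 + (30268 + 40432 - 112252 - 577536 - 739328 + 2062336)) = -60668/(-37018 + 703920) = -60668/666902 = -60668*1/666902 = -30334/333451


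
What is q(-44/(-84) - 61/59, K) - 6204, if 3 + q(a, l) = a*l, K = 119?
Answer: -1109383/177 ≈ -6267.7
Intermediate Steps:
q(a, l) = -3 + a*l
q(-44/(-84) - 61/59, K) - 6204 = (-3 + (-44/(-84) - 61/59)*119) - 6204 = (-3 + (-44*(-1/84) - 61*1/59)*119) - 6204 = (-3 + (11/21 - 61/59)*119) - 6204 = (-3 - 632/1239*119) - 6204 = (-3 - 10744/177) - 6204 = -11275/177 - 6204 = -1109383/177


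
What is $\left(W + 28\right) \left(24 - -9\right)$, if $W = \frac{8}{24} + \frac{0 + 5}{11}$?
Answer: $950$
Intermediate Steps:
$W = \frac{26}{33}$ ($W = 8 \cdot \frac{1}{24} + 5 \cdot \frac{1}{11} = \frac{1}{3} + \frac{5}{11} = \frac{26}{33} \approx 0.78788$)
$\left(W + 28\right) \left(24 - -9\right) = \left(\frac{26}{33} + 28\right) \left(24 - -9\right) = \frac{950 \left(24 + 9\right)}{33} = \frac{950}{33} \cdot 33 = 950$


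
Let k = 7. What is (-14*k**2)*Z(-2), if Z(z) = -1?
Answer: 686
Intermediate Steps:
(-14*k**2)*Z(-2) = -14*7**2*(-1) = -14*49*(-1) = -686*(-1) = 686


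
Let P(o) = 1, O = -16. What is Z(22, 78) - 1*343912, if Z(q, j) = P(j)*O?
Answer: -343928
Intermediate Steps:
Z(q, j) = -16 (Z(q, j) = 1*(-16) = -16)
Z(22, 78) - 1*343912 = -16 - 1*343912 = -16 - 343912 = -343928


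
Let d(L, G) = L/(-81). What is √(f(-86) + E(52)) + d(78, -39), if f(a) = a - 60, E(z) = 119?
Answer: -26/27 + 3*I*√3 ≈ -0.96296 + 5.1962*I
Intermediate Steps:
f(a) = -60 + a
d(L, G) = -L/81 (d(L, G) = L*(-1/81) = -L/81)
√(f(-86) + E(52)) + d(78, -39) = √((-60 - 86) + 119) - 1/81*78 = √(-146 + 119) - 26/27 = √(-27) - 26/27 = 3*I*√3 - 26/27 = -26/27 + 3*I*√3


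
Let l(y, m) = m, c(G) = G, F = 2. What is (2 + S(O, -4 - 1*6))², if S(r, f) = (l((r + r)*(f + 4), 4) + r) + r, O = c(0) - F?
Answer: 4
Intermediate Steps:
O = -2 (O = 0 - 1*2 = 0 - 2 = -2)
S(r, f) = 4 + 2*r (S(r, f) = (4 + r) + r = 4 + 2*r)
(2 + S(O, -4 - 1*6))² = (2 + (4 + 2*(-2)))² = (2 + (4 - 4))² = (2 + 0)² = 2² = 4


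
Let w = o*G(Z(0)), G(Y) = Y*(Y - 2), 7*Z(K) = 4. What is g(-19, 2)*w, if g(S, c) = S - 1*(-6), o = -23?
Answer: -11960/49 ≈ -244.08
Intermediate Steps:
Z(K) = 4/7 (Z(K) = (⅐)*4 = 4/7)
g(S, c) = 6 + S (g(S, c) = S + 6 = 6 + S)
G(Y) = Y*(-2 + Y)
w = 920/49 (w = -92*(-2 + 4/7)/7 = -92*(-10)/(7*7) = -23*(-40/49) = 920/49 ≈ 18.776)
g(-19, 2)*w = (6 - 19)*(920/49) = -13*920/49 = -11960/49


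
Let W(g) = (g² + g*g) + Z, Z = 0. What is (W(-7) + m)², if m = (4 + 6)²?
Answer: 39204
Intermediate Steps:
m = 100 (m = 10² = 100)
W(g) = 2*g² (W(g) = (g² + g*g) + 0 = (g² + g²) + 0 = 2*g² + 0 = 2*g²)
(W(-7) + m)² = (2*(-7)² + 100)² = (2*49 + 100)² = (98 + 100)² = 198² = 39204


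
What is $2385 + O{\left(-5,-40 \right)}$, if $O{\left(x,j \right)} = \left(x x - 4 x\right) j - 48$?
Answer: $537$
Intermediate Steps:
$O{\left(x,j \right)} = -48 + j \left(x^{2} - 4 x\right)$ ($O{\left(x,j \right)} = \left(x^{2} - 4 x\right) j - 48 = j \left(x^{2} - 4 x\right) - 48 = -48 + j \left(x^{2} - 4 x\right)$)
$2385 + O{\left(-5,-40 \right)} = 2385 - \left(48 + 800 + 1000\right) = 2385 - 1848 = 537$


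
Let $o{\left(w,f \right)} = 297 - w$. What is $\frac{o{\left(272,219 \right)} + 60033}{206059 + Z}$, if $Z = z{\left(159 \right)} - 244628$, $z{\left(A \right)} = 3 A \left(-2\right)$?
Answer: $- \frac{60058}{39523} \approx -1.5196$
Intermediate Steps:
$z{\left(A \right)} = - 6 A$
$Z = -245582$ ($Z = \left(-6\right) 159 - 244628 = -954 - 244628 = -245582$)
$\frac{o{\left(272,219 \right)} + 60033}{206059 + Z} = \frac{\left(297 - 272\right) + 60033}{206059 - 245582} = \frac{\left(297 - 272\right) + 60033}{-39523} = \left(25 + 60033\right) \left(- \frac{1}{39523}\right) = 60058 \left(- \frac{1}{39523}\right) = - \frac{60058}{39523}$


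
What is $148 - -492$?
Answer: $640$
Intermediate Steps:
$148 - -492 = 148 + 492 = 640$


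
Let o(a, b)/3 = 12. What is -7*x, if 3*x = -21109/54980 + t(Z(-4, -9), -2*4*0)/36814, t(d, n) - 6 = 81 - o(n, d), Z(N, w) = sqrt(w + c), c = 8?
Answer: 2710059611/3036050580 ≈ 0.89263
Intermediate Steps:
o(a, b) = 36 (o(a, b) = 3*12 = 36)
Z(N, w) = sqrt(8 + w) (Z(N, w) = sqrt(w + 8) = sqrt(8 + w))
t(d, n) = 51 (t(d, n) = 6 + (81 - 1*36) = 6 + (81 - 36) = 6 + 45 = 51)
x = -387151373/3036050580 (x = (-21109/54980 + 51/36814)/3 = (1/3)*(-387151373/1012016860) = -387151373/3036050580 ≈ -0.12752)
-7*x = -7*(-387151373/3036050580) = 2710059611/3036050580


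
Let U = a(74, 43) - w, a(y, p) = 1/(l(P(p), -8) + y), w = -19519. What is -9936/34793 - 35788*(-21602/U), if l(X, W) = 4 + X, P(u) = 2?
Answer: 2151840727780784/54330000153 ≈ 39607.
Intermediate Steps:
a(y, p) = 1/(6 + y) (a(y, p) = 1/((4 + 2) + y) = 1/(6 + y))
U = 1561521/80 (U = 1/(6 + 74) - 1*(-19519) = 1/80 + 19519 = 1561521/80 ≈ 19519.)
-9936/34793 - 35788*(-21602/U) = -9936/34793 - 35788/((1561521/80)/(-21602)) = -9936*1/34793 - 35788/((1561521/80)*(-1/21602)) = -9936/34793 - 35788/(-1561521/1728160) = -9936/34793 - 35788*(-1728160/1561521) = -9936/34793 + 61847390080/1561521 = 2151840727780784/54330000153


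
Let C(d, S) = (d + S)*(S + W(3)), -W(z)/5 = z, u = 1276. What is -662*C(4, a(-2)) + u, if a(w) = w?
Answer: 23784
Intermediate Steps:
W(z) = -5*z
C(d, S) = (-15 + S)*(S + d) (C(d, S) = (d + S)*(S - 5*3) = (S + d)*(S - 15) = (S + d)*(-15 + S) = (-15 + S)*(S + d))
-662*C(4, a(-2)) + u = -662*((-2)**2 - 15*(-2) - 15*4 - 2*4) + 1276 = -662*(4 + 30 - 60 - 8) + 1276 = -662*(-34) + 1276 = 22508 + 1276 = 23784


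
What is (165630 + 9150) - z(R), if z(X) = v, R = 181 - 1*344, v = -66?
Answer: 174846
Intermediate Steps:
R = -163 (R = 181 - 344 = -163)
z(X) = -66
(165630 + 9150) - z(R) = (165630 + 9150) - 1*(-66) = 174780 + 66 = 174846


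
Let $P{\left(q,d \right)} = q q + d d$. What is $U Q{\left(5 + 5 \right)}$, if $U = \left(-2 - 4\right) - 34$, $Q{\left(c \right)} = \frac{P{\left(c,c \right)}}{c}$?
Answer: $-800$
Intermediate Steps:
$P{\left(q,d \right)} = d^{2} + q^{2}$ ($P{\left(q,d \right)} = q^{2} + d^{2} = d^{2} + q^{2}$)
$Q{\left(c \right)} = 2 c$ ($Q{\left(c \right)} = \frac{c^{2} + c^{2}}{c} = \frac{2 c^{2}}{c} = 2 c$)
$U = -40$ ($U = \left(-2 - 4\right) - 34 = -6 - 34 = -40$)
$U Q{\left(5 + 5 \right)} = - 40 \cdot 2 \left(5 + 5\right) = - 40 \cdot 2 \cdot 10 = \left(-40\right) 20 = -800$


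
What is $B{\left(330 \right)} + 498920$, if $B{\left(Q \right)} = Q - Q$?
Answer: $498920$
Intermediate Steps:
$B{\left(Q \right)} = 0$
$B{\left(330 \right)} + 498920 = 0 + 498920 = 498920$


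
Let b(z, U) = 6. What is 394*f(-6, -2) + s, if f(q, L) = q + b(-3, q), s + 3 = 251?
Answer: 248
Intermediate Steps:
s = 248 (s = -3 + 251 = 248)
f(q, L) = 6 + q (f(q, L) = q + 6 = 6 + q)
394*f(-6, -2) + s = 394*(6 - 6) + 248 = 394*0 + 248 = 0 + 248 = 248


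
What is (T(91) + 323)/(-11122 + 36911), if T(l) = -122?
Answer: 201/25789 ≈ 0.0077940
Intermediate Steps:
(T(91) + 323)/(-11122 + 36911) = (-122 + 323)/(-11122 + 36911) = 201/25789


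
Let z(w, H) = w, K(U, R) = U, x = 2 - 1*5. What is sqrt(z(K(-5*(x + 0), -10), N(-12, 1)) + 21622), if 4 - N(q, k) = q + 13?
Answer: sqrt(21637) ≈ 147.10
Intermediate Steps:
x = -3 (x = 2 - 5 = -3)
N(q, k) = -9 - q (N(q, k) = 4 - (q + 13) = 4 - (13 + q) = 4 + (-13 - q) = -9 - q)
sqrt(z(K(-5*(x + 0), -10), N(-12, 1)) + 21622) = sqrt(-5*(-3 + 0) + 21622) = sqrt(-5*(-3) + 21622) = sqrt(15 + 21622) = sqrt(21637)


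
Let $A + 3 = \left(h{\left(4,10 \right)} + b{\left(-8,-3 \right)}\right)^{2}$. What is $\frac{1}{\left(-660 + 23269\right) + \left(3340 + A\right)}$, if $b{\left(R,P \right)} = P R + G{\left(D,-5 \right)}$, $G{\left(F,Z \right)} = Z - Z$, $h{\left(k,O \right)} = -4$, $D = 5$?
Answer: $\frac{1}{26346} \approx 3.7956 \cdot 10^{-5}$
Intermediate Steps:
$G{\left(F,Z \right)} = 0$
$b{\left(R,P \right)} = P R$ ($b{\left(R,P \right)} = P R + 0 = P R$)
$A = 397$ ($A = -3 + \left(-4 - -24\right)^{2} = -3 + \left(-4 + 24\right)^{2} = -3 + 20^{2} = -3 + 400 = 397$)
$\frac{1}{\left(-660 + 23269\right) + \left(3340 + A\right)} = \frac{1}{\left(-660 + 23269\right) + \left(3340 + 397\right)} = \frac{1}{22609 + 3737} = \frac{1}{26346}$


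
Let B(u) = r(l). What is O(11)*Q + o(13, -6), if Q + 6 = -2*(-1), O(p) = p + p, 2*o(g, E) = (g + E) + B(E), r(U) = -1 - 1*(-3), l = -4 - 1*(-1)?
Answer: -167/2 ≈ -83.500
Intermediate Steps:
l = -3 (l = -4 + 1 = -3)
r(U) = 2 (r(U) = -1 + 3 = 2)
B(u) = 2
o(g, E) = 1 + E/2 + g/2 (o(g, E) = ((g + E) + 2)/2 = ((E + g) + 2)/2 = (2 + E + g)/2 = 1 + E/2 + g/2)
O(p) = 2*p
Q = -4 (Q = -6 - 2*(-1) = -6 + 2 = -4)
O(11)*Q + o(13, -6) = (2*11)*(-4) + (1 + (½)*(-6) + (½)*13) = 22*(-4) + (1 - 3 + 13/2) = -88 + 9/2 = -167/2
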